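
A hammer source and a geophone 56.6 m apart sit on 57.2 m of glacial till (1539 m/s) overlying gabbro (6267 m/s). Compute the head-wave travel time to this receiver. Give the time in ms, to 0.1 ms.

θ_c = arcsin(V₁/V₂) = arcsin(1539/6267) = 14.22°, cos θ_c = 0.9694.
Intercept time tᵢ = 2h cos θ_c / V₁ = 2·57.2·0.9694/1539 = 0.07206 s.
t = x/V₂ + tᵢ = 56.6/6267 + 0.07206 = 0.08109 s.

81.1 ms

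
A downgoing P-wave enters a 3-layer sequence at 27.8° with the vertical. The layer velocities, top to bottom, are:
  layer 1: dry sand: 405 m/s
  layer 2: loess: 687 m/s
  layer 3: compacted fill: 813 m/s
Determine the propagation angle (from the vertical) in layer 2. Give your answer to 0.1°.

Snell's law across each interface conserves sin θ / V, so sin θ_2 = V_2·sin θ₁/V₁.
sin θ_2 = 687 × sin 27.8° / 405 = 0.7911.
θ_2 = 52.29° from the vertical.

52.3°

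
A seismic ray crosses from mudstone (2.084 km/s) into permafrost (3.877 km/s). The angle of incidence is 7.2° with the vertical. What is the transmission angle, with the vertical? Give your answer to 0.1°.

13.5°

sin θ₁/V₁ = sin θ₂/V₂ ⇒ sin θ₂ = 3.877·sin 7.2°/2.084 = 3.877·0.1253/2.084 = 0.2332.
θ₂ = sin⁻¹(0.2332) = 13.48° (from vertical).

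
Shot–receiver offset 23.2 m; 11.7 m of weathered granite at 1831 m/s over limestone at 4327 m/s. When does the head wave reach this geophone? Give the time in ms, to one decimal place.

t = x/V₂ + 2h·√(V₂²−V₁²)/(V₁V₂).
√(V₂²−V₁²) = √(4327²−1831²) = 3920.5 m/s; delay term = 2·11.7·3920.5/(1831·4327) = 0.01158 s.
t = 23.2/4327 + 0.01158 = 0.01694 s.

16.9 ms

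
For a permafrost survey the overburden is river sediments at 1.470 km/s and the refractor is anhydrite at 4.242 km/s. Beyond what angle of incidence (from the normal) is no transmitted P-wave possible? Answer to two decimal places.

At critical incidence the refracted ray runs along the interface (θ₂ = 90°), so sin θ_c = V₁/V₂.
θ_c = arcsin(1.470/4.242) = arcsin 0.3465 = 20.28°.

20.28°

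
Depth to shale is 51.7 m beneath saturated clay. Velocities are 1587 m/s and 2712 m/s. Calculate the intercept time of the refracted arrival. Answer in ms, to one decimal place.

52.8 ms

tᵢ = 2h·√(V₂²−V₁²)/(V₁V₂).
√(V₂²−V₁²) = √(2712²−1587²) = 2199.2 m/s.
tᵢ = 2·51.7·2199.2/(1587·2712) = 0.05283 s.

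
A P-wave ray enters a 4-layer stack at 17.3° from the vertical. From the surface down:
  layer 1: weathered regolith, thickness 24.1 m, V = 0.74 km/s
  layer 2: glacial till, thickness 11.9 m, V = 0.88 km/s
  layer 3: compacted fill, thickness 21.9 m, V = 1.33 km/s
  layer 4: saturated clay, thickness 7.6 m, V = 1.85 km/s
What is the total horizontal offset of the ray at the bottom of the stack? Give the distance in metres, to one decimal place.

Apply Snell's law at each interface; in layer i the horizontal offset is hᵢ·tan θᵢ.
Layer 1: θ = 17.30°; offset = 24.1·tan 17.30° = 7.506 m.
Layer 2: sin θ = 0.88·sin 17.3°/0.74 = 0.3536, θ = 20.71°; offset = 11.9·tan 20.71° = 4.499 m.
Layer 3: sin θ = 1.33·sin 17.3°/0.74 = 0.5345, θ = 32.31°; offset = 21.9·tan 32.31° = 13.849 m.
Layer 4: sin θ = 1.85·sin 17.3°/0.74 = 0.7434, θ = 48.03°; offset = 7.6·tan 48.03° = 8.448 m.
Σ offsets = 34.302 m.

34.3 m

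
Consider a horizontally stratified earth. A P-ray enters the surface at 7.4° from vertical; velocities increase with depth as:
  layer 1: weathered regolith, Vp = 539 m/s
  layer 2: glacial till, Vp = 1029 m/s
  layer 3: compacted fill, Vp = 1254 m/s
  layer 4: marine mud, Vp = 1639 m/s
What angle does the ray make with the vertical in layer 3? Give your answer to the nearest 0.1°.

Snell's law across each interface conserves sin θ / V, so sin θ_3 = V_3·sin θ₁/V₁.
sin θ_3 = 1254 × sin 7.4° / 539 = 0.2996.
θ_3 = 17.44° from the vertical.

17.4°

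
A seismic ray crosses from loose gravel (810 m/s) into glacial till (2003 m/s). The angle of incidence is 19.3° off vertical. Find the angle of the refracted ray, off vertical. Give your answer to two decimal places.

sin θ₁/V₁ = sin θ₂/V₂ ⇒ sin θ₂ = 2003·sin 19.3°/810 = 2003·0.3305/810 = 0.8173.
θ₂ = sin⁻¹(0.8173) = 54.82° (from vertical).

54.82°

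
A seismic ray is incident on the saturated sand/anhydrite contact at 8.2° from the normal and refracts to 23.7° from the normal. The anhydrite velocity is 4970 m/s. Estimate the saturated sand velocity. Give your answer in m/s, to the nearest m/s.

sin 8.2° = 0.1426; sin 23.7° = 0.4019.
V₁ = V₂·(sin θ₁/sin θ₂) = 4970·(0.1426/0.4019) = 1763.58 m/s.

1764 m/s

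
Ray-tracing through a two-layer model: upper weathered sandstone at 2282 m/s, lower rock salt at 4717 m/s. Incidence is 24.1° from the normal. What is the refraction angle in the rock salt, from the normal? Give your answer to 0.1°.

sin θ₁/V₁ = sin θ₂/V₂ ⇒ sin θ₂ = 4717·sin 24.1°/2282 = 4717·0.4083/2282 = 0.8440.
θ₂ = sin⁻¹(0.8440) = 57.57° (from vertical).

57.6°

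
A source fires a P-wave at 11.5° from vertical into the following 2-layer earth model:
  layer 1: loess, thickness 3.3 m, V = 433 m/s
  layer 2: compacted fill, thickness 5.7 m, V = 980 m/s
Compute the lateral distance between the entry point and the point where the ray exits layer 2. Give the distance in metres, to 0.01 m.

Ray parameter p = sin 11.5° / 433 m/s = 4.6043e-04 s/m.
Layer 1: θ = 11.50°; offset = 3.3·tan 11.50° = 0.6714 m.
Layer 2: sin θ = p·980 = 0.4512 → θ = 26.82°; offset = 5.7·tan 26.82° = 2.8821 m.
Total horizontal offset = 3.5535 m.

3.55 m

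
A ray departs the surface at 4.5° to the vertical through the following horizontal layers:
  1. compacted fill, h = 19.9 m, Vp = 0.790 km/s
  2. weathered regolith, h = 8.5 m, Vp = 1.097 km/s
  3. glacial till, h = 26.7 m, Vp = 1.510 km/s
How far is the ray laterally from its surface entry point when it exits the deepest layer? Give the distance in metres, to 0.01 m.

Ray parameter p = sin 4.5° / 0.790 km/s = 9.9315e-02 s/km.
Layer 1: θ = 4.50°; offset = 19.9·tan 4.50° = 1.5662 m.
Layer 2: sin θ = p·1.097 = 0.1089 → θ = 6.25°; offset = 8.5·tan 6.25° = 0.9316 m.
Layer 3: sin θ = p·1.510 = 0.1500 → θ = 8.62°; offset = 26.7·tan 8.62° = 4.0499 m.
Σ offsets = 6.5477 m.

6.55 m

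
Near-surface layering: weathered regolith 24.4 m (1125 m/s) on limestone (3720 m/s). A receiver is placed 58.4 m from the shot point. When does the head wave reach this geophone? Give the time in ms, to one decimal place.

57.0 ms

θ_c = arcsin(V₁/V₂) = arcsin(1125/3720) = 17.60°, cos θ_c = 0.9532.
Intercept time tᵢ = 2h cos θ_c / V₁ = 2·24.4·0.9532/1125 = 0.04135 s.
t = x/V₂ + tᵢ = 58.4/3720 + 0.04135 = 0.05705 s.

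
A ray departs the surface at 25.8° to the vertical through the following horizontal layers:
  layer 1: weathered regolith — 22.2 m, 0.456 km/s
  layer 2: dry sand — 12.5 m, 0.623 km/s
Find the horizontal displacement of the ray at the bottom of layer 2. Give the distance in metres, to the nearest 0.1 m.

20.0 m

Apply Snell's law at each interface; in layer i the horizontal offset is hᵢ·tan θᵢ.
Layer 1: θ = 25.80°; offset = 22.2·tan 25.80° = 10.732 m.
Layer 2: sin θ = 0.623·sin 25.8°/0.456 = 0.5946, θ = 36.49°; offset = 12.5·tan 36.49° = 9.245 m.
Total horizontal offset = 19.977 m.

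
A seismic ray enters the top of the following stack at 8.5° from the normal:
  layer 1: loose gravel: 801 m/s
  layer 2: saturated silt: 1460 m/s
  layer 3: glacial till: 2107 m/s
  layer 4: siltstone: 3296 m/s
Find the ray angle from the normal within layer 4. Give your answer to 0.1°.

Ray parameter p = sin 8.5° / 801 = 1.8453e-04 s/m.
sin θ_4 = p·V_4 = 1.8453e-04 × 3296 = 0.6082.
θ_4 = arcsin 0.6082 = 37.46°.

37.5°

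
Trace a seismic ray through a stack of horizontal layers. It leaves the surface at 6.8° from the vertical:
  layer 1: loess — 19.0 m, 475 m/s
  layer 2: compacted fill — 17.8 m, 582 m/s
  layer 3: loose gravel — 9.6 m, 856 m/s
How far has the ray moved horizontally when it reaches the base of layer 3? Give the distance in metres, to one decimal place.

Apply Snell's law at each interface; in layer i the horizontal offset is hᵢ·tan θᵢ.
Layer 1: θ = 6.80°; offset = 19.0·tan 6.80° = 2.266 m.
Layer 2: sin θ = 582·sin 6.8°/475 = 0.1451, θ = 8.34°; offset = 17.8·tan 8.34° = 2.610 m.
Layer 3: sin θ = 856·sin 6.8°/475 = 0.2134, θ = 12.32°; offset = 9.6·tan 12.32° = 2.097 m.
Summing the layer offsets gives 6.972 m.

7.0 m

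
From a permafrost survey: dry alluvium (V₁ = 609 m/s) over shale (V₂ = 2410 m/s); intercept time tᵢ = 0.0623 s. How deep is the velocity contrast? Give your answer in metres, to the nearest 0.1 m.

θ_c = arcsin(609/2410) = 14.64°; cos θ_c = 0.9675.
tᵢ = 2h cos θ_c/V₁ ⇒ h = tᵢ·V₁/(2 cos θ_c) = 0.0623·609/(2·0.9675) = 19.61 m.

19.6 m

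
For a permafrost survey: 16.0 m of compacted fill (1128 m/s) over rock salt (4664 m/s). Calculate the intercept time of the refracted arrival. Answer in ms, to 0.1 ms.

27.5 ms

tᵢ = 2h·√(V₂²−V₁²)/(V₁V₂).
√(V₂²−V₁²) = √(4664²−1128²) = 4525.5 m/s.
tᵢ = 2·16.0·4525.5/(1128·4664) = 0.02753 s.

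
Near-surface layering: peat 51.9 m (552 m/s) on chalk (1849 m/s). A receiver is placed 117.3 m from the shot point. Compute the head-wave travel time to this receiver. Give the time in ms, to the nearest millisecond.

243 ms

θ_c = arcsin(V₁/V₂) = arcsin(552/1849) = 17.37°, cos θ_c = 0.9544.
Intercept time tᵢ = 2h cos θ_c / V₁ = 2·51.9·0.9544/552 = 0.17947 s.
t = x/V₂ + tᵢ = 117.3/1849 + 0.17947 = 0.24291 s.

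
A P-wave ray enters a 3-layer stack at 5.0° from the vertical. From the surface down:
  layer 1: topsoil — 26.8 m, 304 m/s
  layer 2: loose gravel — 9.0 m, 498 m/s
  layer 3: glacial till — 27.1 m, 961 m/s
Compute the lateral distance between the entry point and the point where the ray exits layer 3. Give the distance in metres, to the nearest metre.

11 m

Apply Snell's law at each interface; in layer i the horizontal offset is hᵢ·tan θᵢ.
Layer 1: θ = 5.00°; offset = 26.8·tan 5.00° = 2.345 m.
Layer 2: sin θ = 498·sin 5.0°/304 = 0.1428, θ = 8.21°; offset = 9.0·tan 8.21° = 1.298 m.
Layer 3: sin θ = 961·sin 5.0°/304 = 0.2755, θ = 15.99°; offset = 27.1·tan 15.99° = 7.767 m.
Σ offsets = 11.410 m.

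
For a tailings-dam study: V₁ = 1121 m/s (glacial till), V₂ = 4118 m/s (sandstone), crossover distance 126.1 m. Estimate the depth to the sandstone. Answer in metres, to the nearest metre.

48 m

h = (x_cross/2)·√((V₂−V₁)/(V₂+V₁)).
(V₂−V₁)/(V₂+V₁) = (4118−1121)/(4118+1121) = 0.5721; √ = 0.7563.
h = (126.1/2)·0.7563 = 47.69 m.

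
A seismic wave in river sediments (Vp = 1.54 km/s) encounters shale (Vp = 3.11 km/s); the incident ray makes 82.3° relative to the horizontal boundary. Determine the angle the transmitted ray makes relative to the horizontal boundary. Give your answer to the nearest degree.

Convert to the normal: θ₁ = 90° − 82.3° = 7.7°.
sin θ₁/V₁ = sin θ₂/V₂ ⇒ sin θ₂ = 3.11·sin 7.7°/1.54 = 3.11·0.1340/1.54 = 0.2706.
θ₂ = sin⁻¹(0.2706) = 15.70° (from vertical).
From the interface: 90° − 15.70° = 74.30°.

74°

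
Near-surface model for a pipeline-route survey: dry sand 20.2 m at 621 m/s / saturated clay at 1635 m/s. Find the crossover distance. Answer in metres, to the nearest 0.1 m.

60.3 m

x_cross = 2h·√((V₂+V₁)/(V₂−V₁)).
(V₂+V₁)/(V₂−V₁) = (1635+621)/(1635−621) = 2.2249; √ = 1.4916.
x_cross = 2·20.2·1.4916 = 60.26 m.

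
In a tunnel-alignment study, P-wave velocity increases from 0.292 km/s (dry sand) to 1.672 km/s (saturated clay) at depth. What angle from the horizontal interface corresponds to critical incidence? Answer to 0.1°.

At critical incidence the refracted ray runs along the interface (θ₂ = 90°), so sin θ_c = V₁/V₂.
θ_c = arcsin(0.292/1.672) = arcsin 0.1746 = 10.06°.
Measured from the interface: 90° − 10.06° = 79.94°.

79.9°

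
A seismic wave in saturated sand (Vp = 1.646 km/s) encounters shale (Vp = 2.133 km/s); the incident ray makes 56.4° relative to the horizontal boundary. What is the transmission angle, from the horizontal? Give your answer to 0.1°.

Convert to the normal: θ₁ = 90° − 56.4° = 33.6°.
Snell's law: sin θ₂ = (V₂/V₁)·sin θ₁ = (2.133/1.646)·sin 33.6° = 0.7171.
θ₂ = arcsin 0.7171 = 45.82° from the normal.
From the interface: 90° − 45.82° = 44.18°.

44.2°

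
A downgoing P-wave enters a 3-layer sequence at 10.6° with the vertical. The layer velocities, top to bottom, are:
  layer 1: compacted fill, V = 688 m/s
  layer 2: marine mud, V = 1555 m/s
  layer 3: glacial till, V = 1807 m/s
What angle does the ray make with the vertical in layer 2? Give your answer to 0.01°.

24.57°

Ray parameter p = sin 10.6° / 688 = 2.6737e-04 s/m.
sin θ_2 = p·V_2 = 2.6737e-04 × 1555 = 0.4158.
θ_2 = arcsin 0.4158 = 24.57°.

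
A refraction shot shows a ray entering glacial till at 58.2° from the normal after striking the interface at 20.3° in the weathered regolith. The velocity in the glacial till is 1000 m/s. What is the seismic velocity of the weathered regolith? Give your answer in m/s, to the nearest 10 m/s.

410 m/s

Snell's law: sin 20.3°/V₁ = sin 58.2°/V₂.
V₁ = V₂·sin 20.3°/sin 58.2° = 1000 × 0.4082 = 408.21 m/s.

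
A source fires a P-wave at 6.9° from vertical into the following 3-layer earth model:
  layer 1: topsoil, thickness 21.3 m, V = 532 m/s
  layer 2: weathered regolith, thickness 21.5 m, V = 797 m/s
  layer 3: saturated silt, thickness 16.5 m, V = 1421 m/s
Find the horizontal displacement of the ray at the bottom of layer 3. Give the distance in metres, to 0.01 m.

12.10 m

Ray parameter p = sin 6.9° / 532 m/s = 2.2582e-04 s/m.
Layer 1: θ = 6.90°; offset = 21.3·tan 6.90° = 2.5776 m.
Layer 2: sin θ = p·797 = 0.1800 → θ = 10.37°; offset = 21.5·tan 10.37° = 3.9338 m.
Layer 3: sin θ = p·1421 = 0.3209 → θ = 18.72°; offset = 16.5·tan 18.72° = 5.5904 m.
Summing the layer offsets gives 12.1017 m.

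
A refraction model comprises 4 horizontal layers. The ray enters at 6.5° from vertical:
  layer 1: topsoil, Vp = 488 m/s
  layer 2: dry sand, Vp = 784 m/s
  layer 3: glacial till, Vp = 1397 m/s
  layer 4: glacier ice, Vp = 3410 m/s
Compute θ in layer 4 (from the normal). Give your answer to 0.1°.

52.3°

Ray parameter p = sin 6.5° / 488 = 2.3197e-04 s/m.
sin θ_4 = p·V_4 = 2.3197e-04 × 3410 = 0.7910.
θ_4 = arcsin 0.7910 = 52.28°.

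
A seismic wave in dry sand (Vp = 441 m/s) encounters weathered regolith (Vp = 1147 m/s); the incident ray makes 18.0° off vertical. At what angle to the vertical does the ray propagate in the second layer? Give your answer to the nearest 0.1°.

Snell's law: sin θ₂ = (V₂/V₁)·sin θ₁ = (1147/441)·sin 18.0° = 0.8037.
θ₂ = sin⁻¹(0.8037) = 53.49° (from vertical).

53.5°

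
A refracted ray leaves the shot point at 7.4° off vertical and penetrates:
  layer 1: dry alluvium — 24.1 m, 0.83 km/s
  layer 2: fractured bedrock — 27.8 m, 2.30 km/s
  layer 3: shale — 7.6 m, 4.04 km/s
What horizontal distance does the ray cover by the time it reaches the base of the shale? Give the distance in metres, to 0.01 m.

19.87 m

p = sin θ₁/V₁ = sin 7.4°/0.83 = 1.5518e-01 s/km is conserved through the stack.
Layer 1: θ = 7.40°; offset = 24.1·tan 7.40° = 3.1300 m.
Layer 2: sin θ = p·2.30 = 0.3569 → θ = 20.91°; offset = 27.8·tan 20.91° = 10.6214 m.
Layer 3: sin θ = p·4.04 = 0.6269 → θ = 38.82°; offset = 7.6·tan 38.82° = 6.1155 m.
Summing the layer offsets gives 19.8669 m.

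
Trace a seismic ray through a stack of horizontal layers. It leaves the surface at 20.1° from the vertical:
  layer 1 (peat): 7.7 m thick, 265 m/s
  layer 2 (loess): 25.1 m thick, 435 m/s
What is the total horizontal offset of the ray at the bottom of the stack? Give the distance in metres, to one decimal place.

20.0 m

Apply Snell's law at each interface; in layer i the horizontal offset is hᵢ·tan θᵢ.
Layer 1: θ = 20.10°; offset = 7.7·tan 20.10° = 2.818 m.
Layer 2: sin θ = 435·sin 20.1°/265 = 0.5641, θ = 34.34°; offset = 25.1·tan 34.34° = 17.149 m.
Total horizontal offset = 19.966 m.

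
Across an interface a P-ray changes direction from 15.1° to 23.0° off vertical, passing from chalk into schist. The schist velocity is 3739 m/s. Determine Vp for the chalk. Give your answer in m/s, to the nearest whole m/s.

sin 15.1° = 0.2605; sin 23.0° = 0.3907.
V₁ = V₂·(sin θ₁/sin θ₂) = 3739·(0.2605/0.3907) = 2492.83 m/s.

2493 m/s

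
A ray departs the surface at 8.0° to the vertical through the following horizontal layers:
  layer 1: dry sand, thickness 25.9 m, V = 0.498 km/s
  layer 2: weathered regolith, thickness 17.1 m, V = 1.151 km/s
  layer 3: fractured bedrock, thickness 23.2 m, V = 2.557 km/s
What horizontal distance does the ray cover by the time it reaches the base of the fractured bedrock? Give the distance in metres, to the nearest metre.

33 m

Ray parameter p = sin 8.0° / 0.498 km/s = 2.7946e-01 s/km.
Layer 1: θ = 8.00°; offset = 25.9·tan 8.00° = 3.640 m.
Layer 2: sin θ = p·1.151 = 0.3217 → θ = 18.76°; offset = 17.1·tan 18.76° = 5.809 m.
Layer 3: sin θ = p·2.557 = 0.7146 → θ = 45.61°; offset = 23.2·tan 45.61° = 23.699 m.
Total horizontal offset = 33.148 m.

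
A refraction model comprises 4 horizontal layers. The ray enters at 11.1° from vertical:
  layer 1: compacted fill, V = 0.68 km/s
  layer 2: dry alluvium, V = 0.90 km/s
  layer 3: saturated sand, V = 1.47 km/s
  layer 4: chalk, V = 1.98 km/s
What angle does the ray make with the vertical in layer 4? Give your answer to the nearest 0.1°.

Snell's law across each interface conserves sin θ / V, so sin θ_4 = V_4·sin θ₁/V₁.
sin θ_4 = 1.98 × sin 11.1° / 0.68 = 0.5606.
θ_4 = 34.10° from the vertical.

34.1°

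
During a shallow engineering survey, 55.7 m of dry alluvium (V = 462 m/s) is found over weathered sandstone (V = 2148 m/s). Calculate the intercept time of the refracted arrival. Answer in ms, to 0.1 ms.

235.5 ms

tᵢ = 2h·√(V₂²−V₁²)/(V₁V₂).
√(V₂²−V₁²) = √(2148²−462²) = 2097.7 m/s.
tᵢ = 2·55.7·2097.7/(462·2148) = 0.23548 s.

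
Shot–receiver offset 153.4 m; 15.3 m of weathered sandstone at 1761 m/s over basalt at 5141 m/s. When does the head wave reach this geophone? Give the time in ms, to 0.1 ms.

46.2 ms

θ_c = arcsin(V₁/V₂) = arcsin(1761/5141) = 20.03°, cos θ_c = 0.9395.
Intercept time tᵢ = 2h cos θ_c / V₁ = 2·15.3·0.9395/1761 = 0.01633 s.
t = x/V₂ + tᵢ = 153.4/5141 + 0.01633 = 0.04616 s.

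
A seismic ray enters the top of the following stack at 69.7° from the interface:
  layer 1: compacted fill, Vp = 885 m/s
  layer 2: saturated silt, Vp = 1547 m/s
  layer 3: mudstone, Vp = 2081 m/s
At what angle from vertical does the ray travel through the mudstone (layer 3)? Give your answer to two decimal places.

54.67°

From the normal: θ₁ = 90° − 69.7° = 20.3°.
Snell's law across each interface conserves sin θ / V, so sin θ_3 = V_3·sin θ₁/V₁.
sin θ_3 = 2081 × sin 20.3° / 885 = 0.8158.
θ_3 = arcsin 0.8158 = 54.67°.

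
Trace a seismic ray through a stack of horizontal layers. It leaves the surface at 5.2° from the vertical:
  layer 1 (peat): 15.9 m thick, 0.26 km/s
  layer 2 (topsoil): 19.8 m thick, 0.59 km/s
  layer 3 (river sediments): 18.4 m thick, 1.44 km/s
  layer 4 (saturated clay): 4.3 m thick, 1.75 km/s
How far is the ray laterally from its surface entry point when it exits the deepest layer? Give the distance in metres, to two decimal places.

19.60 m

Apply Snell's law at each interface; in layer i the horizontal offset is hᵢ·tan θᵢ.
Layer 1: θ = 5.20°; offset = 15.9·tan 5.20° = 1.4470 m.
Layer 2: sin θ = 0.59·sin 5.2°/0.26 = 0.2057, θ = 11.87°; offset = 19.8·tan 11.87° = 4.1611 m.
Layer 3: sin θ = 1.44·sin 5.2°/0.26 = 0.5020, θ = 30.13°; offset = 18.4·tan 30.13° = 10.6790 m.
Layer 4: sin θ = 1.75·sin 5.2°/0.26 = 0.6100, θ = 37.59°; offset = 4.3·tan 37.59° = 3.3104 m.
Σ offsets = 19.5976 m.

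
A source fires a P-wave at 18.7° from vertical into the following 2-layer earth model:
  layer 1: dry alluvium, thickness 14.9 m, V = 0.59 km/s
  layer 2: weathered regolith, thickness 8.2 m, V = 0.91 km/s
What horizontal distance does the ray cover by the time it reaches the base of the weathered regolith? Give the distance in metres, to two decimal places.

p = sin θ₁/V₁ = sin 18.7°/0.59 = 5.4341e-01 s/km is conserved through the stack.
Layer 1: θ = 18.70°; offset = 14.9·tan 18.70° = 5.0434 m.
Layer 2: sin θ = p·0.91 = 0.4945 → θ = 29.64°; offset = 8.2·tan 29.64° = 4.6653 m.
Summing the layer offsets gives 9.7086 m.

9.71 m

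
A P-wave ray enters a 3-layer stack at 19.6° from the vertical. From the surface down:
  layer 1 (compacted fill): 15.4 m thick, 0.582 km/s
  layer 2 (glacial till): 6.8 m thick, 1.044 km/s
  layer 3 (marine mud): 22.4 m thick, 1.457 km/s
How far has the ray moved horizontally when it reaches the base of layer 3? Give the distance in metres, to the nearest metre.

45 m

Apply Snell's law at each interface; in layer i the horizontal offset is hᵢ·tan θᵢ.
Layer 1: θ = 19.60°; offset = 15.4·tan 19.60° = 5.484 m.
Layer 2: sin θ = 1.044·sin 19.6°/0.582 = 0.6017, θ = 36.99°; offset = 6.8·tan 36.99° = 5.123 m.
Layer 3: sin θ = 1.457·sin 19.6°/0.582 = 0.8398, θ = 57.12°; offset = 22.4·tan 57.12° = 34.648 m.
Total horizontal offset = 45.255 m.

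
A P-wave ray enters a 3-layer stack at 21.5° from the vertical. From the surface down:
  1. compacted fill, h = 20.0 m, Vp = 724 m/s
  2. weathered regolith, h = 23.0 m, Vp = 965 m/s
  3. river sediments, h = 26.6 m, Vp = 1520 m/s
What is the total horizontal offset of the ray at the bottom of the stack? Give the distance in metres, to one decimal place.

52.8 m

Ray parameter p = sin 21.5° / 724 m/s = 5.0622e-04 s/m.
Layer 1: θ = 21.50°; offset = 20.0·tan 21.50° = 7.878 m.
Layer 2: sin θ = p·965 = 0.4885 → θ = 29.24°; offset = 23.0·tan 29.24° = 12.876 m.
Layer 3: sin θ = p·1520 = 0.7695 → θ = 50.30°; offset = 26.6·tan 50.30° = 32.045 m.
Σ offsets = 52.800 m.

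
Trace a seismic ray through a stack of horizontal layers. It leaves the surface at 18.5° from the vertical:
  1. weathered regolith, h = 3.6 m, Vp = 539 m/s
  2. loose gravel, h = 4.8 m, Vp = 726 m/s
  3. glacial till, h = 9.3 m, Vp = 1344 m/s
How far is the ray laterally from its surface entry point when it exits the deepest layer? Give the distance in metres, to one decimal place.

Apply Snell's law at each interface; in layer i the horizontal offset is hᵢ·tan θᵢ.
Layer 1: θ = 18.50°; offset = 3.6·tan 18.50° = 1.205 m.
Layer 2: sin θ = 726·sin 18.5°/539 = 0.4274, θ = 25.30°; offset = 4.8·tan 25.30° = 2.269 m.
Layer 3: sin θ = 1344·sin 18.5°/539 = 0.7912, θ = 52.30°; offset = 9.3·tan 52.30° = 12.032 m.
Σ offsets = 15.506 m.

15.5 m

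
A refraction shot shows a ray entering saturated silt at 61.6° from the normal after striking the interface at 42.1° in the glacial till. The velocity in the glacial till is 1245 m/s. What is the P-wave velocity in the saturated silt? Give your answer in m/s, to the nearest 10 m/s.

1630 m/s

Snell's law: sin 42.1°/V₁ = sin 61.6°/V₂.
V₂ = V₁·sin 61.6°/sin 42.1° = 1245 × 1.3121 = 1633.53 m/s.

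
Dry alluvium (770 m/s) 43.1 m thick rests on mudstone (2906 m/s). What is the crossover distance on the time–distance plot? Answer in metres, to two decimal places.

θ_c = arcsin(770/2906) = 15.37°, so cos θ_c = 0.9643 and tᵢ = 2h cos θ_c/V₁ = 0.1079 s.
At crossover x/V₁ = x/V₂ + tᵢ ⇒ x = tᵢ/(1/V₁ − 1/V₂) = 0.10795/(1.2987e-03 − 3.4412e-04) = 113.08 m.

113.08 m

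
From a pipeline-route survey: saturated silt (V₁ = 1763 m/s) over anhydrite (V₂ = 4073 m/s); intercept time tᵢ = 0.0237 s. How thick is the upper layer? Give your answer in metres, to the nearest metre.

h = tᵢ·V₁·V₂ / (2·√(V₂²−V₁²)).
√(V₂²−V₁²) = √(4073² − 1763²) = 3671.7 m/s.
h = 0.0237 s × 1763 × 4073 / (2 × 3671.7) = 23.18 m.

23 m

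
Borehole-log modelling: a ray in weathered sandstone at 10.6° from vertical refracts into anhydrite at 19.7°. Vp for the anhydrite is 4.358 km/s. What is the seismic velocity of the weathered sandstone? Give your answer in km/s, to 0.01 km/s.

2.38 km/s

sin 10.6° = 0.1840; sin 19.7° = 0.3371.
V₁ = V₂·(sin θ₁/sin θ₂) = 4.358·(0.1840/0.3371) = 2.38 km/s.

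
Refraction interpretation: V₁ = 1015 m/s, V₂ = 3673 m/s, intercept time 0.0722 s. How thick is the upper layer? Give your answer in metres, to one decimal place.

38.1 m

h = tᵢ·V₁·V₂ / (2·√(V₂²−V₁²)).
√(V₂²−V₁²) = √(3673² − 1015²) = 3530.0 m/s.
h = 0.0722 s × 1015 × 3673 / (2 × 3530.0) = 38.13 m.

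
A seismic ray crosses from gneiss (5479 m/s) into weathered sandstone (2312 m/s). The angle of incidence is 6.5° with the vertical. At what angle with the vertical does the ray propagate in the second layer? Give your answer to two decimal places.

Snell's law: sin θ₂ = (V₂/V₁)·sin θ₁ = (2312/5479)·sin 6.5° = 0.0478.
θ₂ = sin⁻¹(0.0478) = 2.74° (from vertical).

2.74°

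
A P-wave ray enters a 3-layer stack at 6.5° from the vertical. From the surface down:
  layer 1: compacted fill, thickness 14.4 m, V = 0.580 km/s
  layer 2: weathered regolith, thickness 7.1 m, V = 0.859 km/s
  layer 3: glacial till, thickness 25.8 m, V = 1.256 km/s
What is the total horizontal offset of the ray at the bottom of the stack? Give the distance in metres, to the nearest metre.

Ray parameter p = sin 6.5° / 0.580 km/s = 1.9518e-01 s/km.
Layer 1: θ = 6.50°; offset = 14.4·tan 6.50° = 1.641 m.
Layer 2: sin θ = p·0.859 = 0.1677 → θ = 9.65°; offset = 7.1·tan 9.65° = 1.207 m.
Layer 3: sin θ = p·1.256 = 0.2451 → θ = 14.19°; offset = 25.8·tan 14.19° = 6.524 m.
Σ offsets = 9.372 m.

9 m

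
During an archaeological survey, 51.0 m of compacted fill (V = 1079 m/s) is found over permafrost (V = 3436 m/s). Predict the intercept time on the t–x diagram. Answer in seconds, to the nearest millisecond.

θ_c = arcsin(V₁/V₂) = arcsin(1079/3436) = 18.30°; cos θ_c = 0.9494.
tᵢ = 2h·cos θ_c / V₁ = 2·51.0·0.9494 / 1079 = 0.08975 s.

0.090 s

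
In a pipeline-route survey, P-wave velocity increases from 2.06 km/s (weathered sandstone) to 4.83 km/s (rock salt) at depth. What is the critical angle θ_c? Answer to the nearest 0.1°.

25.2°

At critical incidence the refracted ray runs along the interface (θ₂ = 90°), so sin θ_c = V₁/V₂.
θ_c = arcsin(2.06/4.83) = arcsin 0.4265 = 25.25°.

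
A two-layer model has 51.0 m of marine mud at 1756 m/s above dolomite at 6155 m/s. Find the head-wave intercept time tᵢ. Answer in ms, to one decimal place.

55.7 ms

tᵢ = 2h·√(V₂²−V₁²)/(V₁V₂).
√(V₂²−V₁²) = √(6155²−1756²) = 5899.2 m/s.
tᵢ = 2·51.0·5899.2/(1756·6155) = 0.05567 s.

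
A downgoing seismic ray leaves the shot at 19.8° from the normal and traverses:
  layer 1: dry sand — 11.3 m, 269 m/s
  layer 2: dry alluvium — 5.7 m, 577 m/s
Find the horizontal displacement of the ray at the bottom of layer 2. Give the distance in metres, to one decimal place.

10.1 m

Apply Snell's law at each interface; in layer i the horizontal offset is hᵢ·tan θᵢ.
Layer 1: θ = 19.80°; offset = 11.3·tan 19.80° = 4.068 m.
Layer 2: sin θ = 577·sin 19.8°/269 = 0.7266, θ = 46.60°; offset = 5.7·tan 46.60° = 6.028 m.
Σ offsets = 10.096 m.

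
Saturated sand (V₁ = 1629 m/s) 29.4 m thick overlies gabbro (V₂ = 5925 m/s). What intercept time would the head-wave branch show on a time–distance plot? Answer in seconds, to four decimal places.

0.0347 s

tᵢ = 2h·√(V₂²−V₁²)/(V₁V₂).
√(V₂²−V₁²) = √(5925²−1629²) = 5696.7 m/s.
tᵢ = 2·29.4·5696.7/(1629·5925) = 0.03470 s.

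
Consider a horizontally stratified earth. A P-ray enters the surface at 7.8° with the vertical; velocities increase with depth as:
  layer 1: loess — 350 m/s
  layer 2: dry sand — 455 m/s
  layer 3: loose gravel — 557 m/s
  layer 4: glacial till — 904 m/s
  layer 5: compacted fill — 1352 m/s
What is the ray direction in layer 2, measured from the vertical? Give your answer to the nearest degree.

Ray parameter p = sin 7.8° / 350 = 3.8776e-04 s/m.
sin θ_2 = p·V_2 = 3.8776e-04 × 455 = 0.1764.
θ_2 = arcsin 0.1764 = 10.16°.

10°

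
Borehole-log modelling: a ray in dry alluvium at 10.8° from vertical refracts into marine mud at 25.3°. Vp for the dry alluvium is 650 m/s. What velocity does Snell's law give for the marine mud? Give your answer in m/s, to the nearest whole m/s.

1482 m/s

sin 10.8° = 0.1874; sin 25.3° = 0.4274.
V₂ = V₁·(sin θ₂/sin θ₁) = 650·(0.4274/0.1874) = 1482.45 m/s.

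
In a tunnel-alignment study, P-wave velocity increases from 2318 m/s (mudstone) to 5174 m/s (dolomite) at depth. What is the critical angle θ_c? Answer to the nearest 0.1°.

At critical incidence the refracted ray runs along the interface (θ₂ = 90°), so sin θ_c = V₁/V₂.
θ_c = arcsin(2318/5174) = arcsin 0.4480 = 26.62°.

26.6°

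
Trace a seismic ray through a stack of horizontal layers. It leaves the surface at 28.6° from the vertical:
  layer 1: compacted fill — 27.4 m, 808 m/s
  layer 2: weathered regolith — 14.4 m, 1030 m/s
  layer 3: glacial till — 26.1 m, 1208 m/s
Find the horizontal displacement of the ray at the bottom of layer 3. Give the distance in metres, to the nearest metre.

p = sin θ₁/V₁ = sin 28.6°/808 = 5.9244e-04 s/m is conserved through the stack.
Layer 1: θ = 28.60°; offset = 27.4·tan 28.60° = 14.939 m.
Layer 2: sin θ = p·1030 = 0.6102 → θ = 37.60°; offset = 14.4·tan 37.60° = 11.091 m.
Layer 3: sin θ = p·1208 = 0.7157 → θ = 45.70°; offset = 26.1·tan 45.70° = 26.744 m.
Total horizontal offset = 52.774 m.

53 m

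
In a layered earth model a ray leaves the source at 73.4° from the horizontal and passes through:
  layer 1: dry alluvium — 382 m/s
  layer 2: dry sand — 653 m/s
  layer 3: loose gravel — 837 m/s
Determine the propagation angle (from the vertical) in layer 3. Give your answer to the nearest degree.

39°

From the normal: θ₁ = 90° − 73.4° = 16.6°.
Snell's law across each interface conserves sin θ / V, so sin θ_3 = V_3·sin θ₁/V₁.
sin θ_3 = 837 × sin 16.6° / 382 = 0.6260.
θ_3 = 38.75° from the vertical.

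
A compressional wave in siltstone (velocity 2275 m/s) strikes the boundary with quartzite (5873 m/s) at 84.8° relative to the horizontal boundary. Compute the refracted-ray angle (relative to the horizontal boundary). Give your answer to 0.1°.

76.5°

Angle from the normal: 90° − 84.8° = 5.2°.
Snell's law: sin θ₂ = (V₂/V₁)·sin θ₁ = (5873/2275)·sin 5.2° = 0.2340.
θ₂ = sin⁻¹(0.2340) = 13.53° (from vertical).
From the interface: 90° − 13.53° = 76.47°.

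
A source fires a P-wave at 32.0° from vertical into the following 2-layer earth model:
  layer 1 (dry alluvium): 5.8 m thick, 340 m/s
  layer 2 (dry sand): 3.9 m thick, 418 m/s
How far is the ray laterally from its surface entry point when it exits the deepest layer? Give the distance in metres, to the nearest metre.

Apply Snell's law at each interface; in layer i the horizontal offset is hᵢ·tan θᵢ.
Layer 1: θ = 32.00°; offset = 5.8·tan 32.00° = 3.624 m.
Layer 2: sin θ = 418·sin 32.0°/340 = 0.6515, θ = 40.65°; offset = 3.9·tan 40.65° = 3.349 m.
Total horizontal offset = 6.973 m.

7 m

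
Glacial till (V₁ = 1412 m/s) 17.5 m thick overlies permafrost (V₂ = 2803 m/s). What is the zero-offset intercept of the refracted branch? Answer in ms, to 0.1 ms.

tᵢ = 2h·√(V₂²−V₁²)/(V₁V₂).
√(V₂²−V₁²) = √(2803²−1412²) = 2421.4 m/s.
tᵢ = 2·17.5·2421.4/(1412·2803) = 0.02141 s.

21.4 ms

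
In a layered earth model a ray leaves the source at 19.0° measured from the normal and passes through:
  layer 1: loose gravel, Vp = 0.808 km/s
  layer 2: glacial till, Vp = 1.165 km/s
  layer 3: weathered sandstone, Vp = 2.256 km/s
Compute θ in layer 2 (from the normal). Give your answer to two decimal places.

28.00°

Ray parameter p = sin 19.0° / 0.808 = 4.0293e-01 s/km.
sin θ_2 = p·V_2 = 4.0293e-01 × 1.165 = 0.4694.
θ_2 = arcsin 0.4694 = 28.00°.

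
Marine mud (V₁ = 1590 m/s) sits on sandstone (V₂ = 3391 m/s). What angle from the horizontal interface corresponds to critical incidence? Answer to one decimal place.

Critical incidence: sin θ_c = V₁/V₂ = 1590/3391 = 0.4689.
θ_c = arcsin 0.4689 = 27.96°.
Measured from the interface: 90° − 27.96° = 62.04°.

62.0°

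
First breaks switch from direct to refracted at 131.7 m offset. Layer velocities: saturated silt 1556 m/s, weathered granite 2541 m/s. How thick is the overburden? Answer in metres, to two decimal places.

h = (x_cross/2)·√((V₂−V₁)/(V₂+V₁)).
(V₂−V₁)/(V₂+V₁) = (2541−1556)/(2541+1556) = 0.2404; √ = 0.4903.
h = (131.7/2)·0.4903 = 32.29 m.

32.29 m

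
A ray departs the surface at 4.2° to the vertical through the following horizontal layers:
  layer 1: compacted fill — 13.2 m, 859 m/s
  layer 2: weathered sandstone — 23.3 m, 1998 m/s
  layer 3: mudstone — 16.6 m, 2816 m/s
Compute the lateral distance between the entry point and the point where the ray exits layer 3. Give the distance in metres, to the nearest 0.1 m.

9.1 m

Apply Snell's law at each interface; in layer i the horizontal offset is hᵢ·tan θᵢ.
Layer 1: θ = 4.20°; offset = 13.2·tan 4.20° = 0.969 m.
Layer 2: sin θ = 1998·sin 4.2°/859 = 0.1703, θ = 9.81°; offset = 23.3·tan 9.81° = 4.028 m.
Layer 3: sin θ = 2816·sin 4.2°/859 = 0.2401, θ = 13.89°; offset = 16.6·tan 13.89° = 4.106 m.
Σ offsets = 9.103 m.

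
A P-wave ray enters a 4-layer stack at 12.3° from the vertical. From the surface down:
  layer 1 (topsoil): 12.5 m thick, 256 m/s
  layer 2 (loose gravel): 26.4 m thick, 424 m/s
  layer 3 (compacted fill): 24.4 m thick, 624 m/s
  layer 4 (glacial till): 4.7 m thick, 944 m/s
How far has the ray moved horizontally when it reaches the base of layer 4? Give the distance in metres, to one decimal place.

Apply Snell's law at each interface; in layer i the horizontal offset is hᵢ·tan θᵢ.
Layer 1: θ = 12.30°; offset = 12.5·tan 12.30° = 2.725 m.
Layer 2: sin θ = 424·sin 12.3°/256 = 0.3528, θ = 20.66°; offset = 26.4·tan 20.66° = 9.955 m.
Layer 3: sin θ = 624·sin 12.3°/256 = 0.5193, θ = 31.28°; offset = 24.4·tan 31.28° = 14.825 m.
Layer 4: sin θ = 944·sin 12.3°/256 = 0.7855, θ = 51.77°; offset = 4.7·tan 51.77° = 5.967 m.
Σ offsets = 33.472 m.

33.5 m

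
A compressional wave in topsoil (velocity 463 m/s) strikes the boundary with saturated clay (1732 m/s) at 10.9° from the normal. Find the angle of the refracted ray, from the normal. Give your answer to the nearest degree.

45°

sin θ₁/V₁ = sin θ₂/V₂ ⇒ sin θ₂ = 1732·sin 10.9°/463 = 1732·0.1891/463 = 0.7074.
θ₂ = arcsin 0.7074 = 45.02° from the normal.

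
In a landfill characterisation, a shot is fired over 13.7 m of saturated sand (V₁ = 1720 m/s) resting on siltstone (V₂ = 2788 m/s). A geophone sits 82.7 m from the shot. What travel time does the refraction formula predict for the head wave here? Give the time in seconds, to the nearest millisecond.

0.042 s

θ_c = arcsin(V₁/V₂) = arcsin(1720/2788) = 38.09°, cos θ_c = 0.7870.
Intercept time tᵢ = 2h cos θ_c / V₁ = 2·13.7·0.7870/1720 = 0.01254 s.
t = x/V₂ + tᵢ = 82.7/2788 + 0.01254 = 0.04220 s.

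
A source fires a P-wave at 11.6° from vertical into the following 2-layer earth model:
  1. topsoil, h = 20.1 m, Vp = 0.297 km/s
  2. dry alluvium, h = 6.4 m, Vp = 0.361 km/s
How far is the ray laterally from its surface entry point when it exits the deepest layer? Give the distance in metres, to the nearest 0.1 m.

p = sin θ₁/V₁ = sin 11.6°/0.297 = 6.7703e-01 s/km is conserved through the stack.
Layer 1: θ = 11.60°; offset = 20.1·tan 11.60° = 4.126 m.
Layer 2: sin θ = p·0.361 = 0.2444 → θ = 14.15°; offset = 6.4·tan 14.15° = 1.613 m.
Σ offsets = 5.739 m.

5.7 m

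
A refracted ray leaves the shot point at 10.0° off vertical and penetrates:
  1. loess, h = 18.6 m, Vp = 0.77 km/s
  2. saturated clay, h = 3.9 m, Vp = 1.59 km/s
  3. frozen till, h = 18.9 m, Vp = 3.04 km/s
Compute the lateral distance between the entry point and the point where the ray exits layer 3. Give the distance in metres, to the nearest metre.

Apply Snell's law at each interface; in layer i the horizontal offset is hᵢ·tan θᵢ.
Layer 1: θ = 10.00°; offset = 18.6·tan 10.00° = 3.280 m.
Layer 2: sin θ = 1.59·sin 10.0°/0.77 = 0.3586, θ = 21.01°; offset = 3.9·tan 21.01° = 1.498 m.
Layer 3: sin θ = 3.04·sin 10.0°/0.77 = 0.6856, θ = 43.28°; offset = 18.9·tan 43.28° = 17.798 m.
Summing the layer offsets gives 22.576 m.

23 m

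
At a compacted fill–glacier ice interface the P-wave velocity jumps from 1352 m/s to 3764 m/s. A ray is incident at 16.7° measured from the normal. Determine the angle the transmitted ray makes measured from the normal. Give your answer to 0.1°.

sin θ₁/V₁ = sin θ₂/V₂ ⇒ sin θ₂ = 3764·sin 16.7°/1352 = 3764·0.2874/1352 = 0.8000.
θ₂ = arcsin 0.8000 = 53.13° from the normal.

53.1°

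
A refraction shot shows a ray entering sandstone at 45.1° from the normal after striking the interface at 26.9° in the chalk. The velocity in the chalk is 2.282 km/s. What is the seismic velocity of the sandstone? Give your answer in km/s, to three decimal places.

3.573 km/s

sin 26.9° = 0.4524; sin 45.1° = 0.7083.
V₂ = V₁·(sin θ₂/sin θ₁) = 2.282·(0.7083/0.4524) = 3.573 km/s.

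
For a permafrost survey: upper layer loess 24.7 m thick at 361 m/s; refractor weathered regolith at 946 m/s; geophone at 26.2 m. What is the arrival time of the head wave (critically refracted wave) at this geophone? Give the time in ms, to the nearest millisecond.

t = x/V₂ + 2h·√(V₂²−V₁²)/(V₁V₂).
√(V₂²−V₁²) = √(946²−361²) = 874.4 m/s; delay term = 2·24.7·874.4/(361·946) = 0.12649 s.
t = 26.2/946 + 0.12649 = 0.15418 s.

154 ms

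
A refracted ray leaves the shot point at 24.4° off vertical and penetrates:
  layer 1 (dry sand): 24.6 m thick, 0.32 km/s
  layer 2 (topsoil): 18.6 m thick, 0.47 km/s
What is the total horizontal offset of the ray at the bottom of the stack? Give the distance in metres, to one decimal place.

25.4 m

Ray parameter p = sin 24.4° / 0.32 km/s = 1.2910e+00 s/km.
Layer 1: θ = 24.40°; offset = 24.6·tan 24.40° = 11.159 m.
Layer 2: sin θ = p·0.47 = 0.6067 → θ = 37.35°; offset = 18.6·tan 37.35° = 14.197 m.
Total horizontal offset = 25.357 m.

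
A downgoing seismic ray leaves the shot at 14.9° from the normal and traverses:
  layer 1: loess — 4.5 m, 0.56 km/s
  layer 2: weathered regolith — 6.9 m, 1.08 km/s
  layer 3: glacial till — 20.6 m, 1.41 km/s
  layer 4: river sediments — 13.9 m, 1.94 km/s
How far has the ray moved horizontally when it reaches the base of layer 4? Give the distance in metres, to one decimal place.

Ray parameter p = sin 14.9° / 0.56 km/s = 4.5917e-01 s/km.
Layer 1: θ = 14.90°; offset = 4.5·tan 14.90° = 1.197 m.
Layer 2: sin θ = p·1.08 = 0.4959 → θ = 29.73°; offset = 6.9·tan 29.73° = 3.940 m.
Layer 3: sin θ = p·1.41 = 0.6474 → θ = 40.35°; offset = 20.6·tan 40.35° = 17.500 m.
Layer 4: sin θ = p·1.94 = 0.8908 → θ = 62.97°; offset = 13.9·tan 62.97° = 27.247 m.
Summing the layer offsets gives 49.884 m.

49.9 m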